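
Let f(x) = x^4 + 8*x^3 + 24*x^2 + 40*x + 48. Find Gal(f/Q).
The polynomial is an irreducible quartic over Q and its discriminant is 937984, which is not a perfect square, so the Galois group is not contained in A_4. The resolvent cubic y^3 - 24*y^2 + 128*y - 64 is irreducible over Q. An irreducible resolvent with non-square discriminant gives S_4.

S_4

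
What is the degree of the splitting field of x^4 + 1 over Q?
4

The degree of the splitting field over Q equals the order of the Galois group, so first determine the group. The polynomial is an irreducible quartic over Q and its discriminant is 256 = 16^2, a perfect square, so the Galois group is contained in A_4. The resolvent cubic y^3 - 4*y splits completely over Q, which gives the Klein four-group V_4. The Galois group V_4 (4T2) has order 4, so the splitting field has degree 4 over Q.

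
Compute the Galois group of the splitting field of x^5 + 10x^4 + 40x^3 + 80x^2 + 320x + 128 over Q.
F_20, the Frobenius group of order 20

The polynomial f is an irreducible quintic over Q, so G = Gal(f/Q) is a transitive subgroup of S_5: one of C_5 (5T1, order 5), D_5 (5T2, order 10), F_20 (5T3, order 20), A_5 (5T4, order 60) or S_5 (5T5, order 120). The discriminant of f is 271790899200000, which is not a perfect square, so G is not contained in A_5. The transitive groups of degree 5 not contained in A_5 are: F_20 (5T3, order 20), S_5 (5T5, order 120). By Dedekind's theorem, for a prime p not dividing disc(f) the degrees of the irreducible factors of f mod p form the cycle type of an element of G. Factoring f modulo the 18 such primes p <= 73 (skipping 2, 3, 5, which divide the discriminant), each new pattern first appears at: mod 7: f = (x + 4)(x^4 + 6x^3 + 2x^2 + 2x + 4), pattern 4+1; mod 11: f = (x + 1)(x^2 + 3)(x^2 + 9x + 6), pattern 2+2+1; mod 19: f = (x^5 + 10x^4 + 2x^3 + 4x^2 + 16x + 14), pattern 5. No other pattern occurs in this range, so the set of observed cycle types is {4+1, 2+2+1, 5}. The candidates containing elements of all these cycle types are F_20 (5T3) of order 20, S_5 (5T5) of order 120; the others are excluded. The observed types are precisely the cycle types that occur in F_20 (5T3) (apart from the identity). Each of the other remaining candidates has further cycle types, and by the Chebotarev density theorem the matching factorization patterns would occur for a proportion of primes equal to their share of the group: S_5 (5T5) additionally contains elements of type 3+2, 3+1+1, 2+1+1+1 (50 of its 120 elements, about 42% of primes). None of the 18 primes tested shows any such pattern (for each of these groups the chance of that is below 10^-4), which rules them out. Hence G = F_20 (5T3), of order 20.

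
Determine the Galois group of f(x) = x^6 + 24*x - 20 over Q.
6T15: A_6

The polynomial f is an irreducible sextic over Q, so G = Gal(f/Q) is one of the 16 transitive subgroups 6T1, ..., 6T16 of S_6. The discriminant of f is 746496000000 = 864000^2, a perfect square, so G is contained in A_6. The transitive groups of degree 6 contained in A_6 are: A_4 (6T4, order 12), S_4 (6T7, order 24), (C_3 x C_3) : C_4 (6T10, order 36), PSL(2,5) (6T12, order 60), A_6 (6T15, order 360). By Dedekind's theorem, for a prime p not dividing disc(f) the degrees of the irreducible factors of f mod p form the cycle type of an element of G. Factoring f modulo the 6 such primes p <= 23 (skipping 2, 3, 5, which divide the discriminant), each new pattern first appears at: mod 7: f = (x + 3)(x^5 + 4x^4 + 2x^3 + x^2 + 4x + 5), pattern 5+1; mod 23: f = (x + 7)(x + 12)(x + 21)(x^3 + 6x^2 + 13x + 16), pattern 3+1+1+1. No other pattern occurs in this range, so the set of observed cycle types is {5+1, 3+1+1+1}. Among the candidates above, the only group containing elements of all these cycle types is A_6 (6T15) — each of A_4 (6T4), S_4 (6T7), (C_3 x C_3) : C_4 (6T10), PSL(2,5) (6T12) lacks at least one of them. Hence G = A_6 (6T15), of order 360.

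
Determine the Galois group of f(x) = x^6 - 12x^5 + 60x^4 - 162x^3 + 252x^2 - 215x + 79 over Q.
6T16: S_6

The polynomial f is an irreducible sextic over Q, so G = Gal(f/Q) is one of the 16 transitive subgroups 6T1, ..., 6T16 of S_6. The discriminant of f is -43531, which is not a perfect square, so G is not contained in A_6. The transitive groups of degree 6 not contained in A_6 are: C_6 (6T1, order 6), S_3 (6T2, order 6), D_6 (6T3, order 12), C_3 x S_3 (6T5, order 18), A_4 x C_2 (6T6, order 24), S_4 (6T8, order 24), S_3 x S_3 (6T9, order 36), S_4 x C_2 (6T11, order 48), (S_3 x S_3) : C_2 (6T13, order 72), PGL(2,5) (6T14, order 120), S_6 (6T16, order 720). By Dedekind's theorem, for a prime p not dividing disc(f) the degrees of the irreducible factors of f mod p form the cycle type of an element of G. Factoring f modulo the 4 such primes p <= 7, each new pattern first appears at: mod 2: f = (x^6 + x + 1), pattern 6; mod 3: f = (x + 2)(x^2 + 2x + 2)(x^3 + 2x^2 + x + 1), pattern 3+2+1; mod 5: f = (x^3 + 3x + 2)(x^3 + 3x^2 + 2x + 2), pattern 3+3; mod 7: f = (x + 2)(x^5 + 4x^3 + 5x^2 + 4x + 1), pattern 5+1. No other pattern occurs in this range, so the set of observed cycle types is {6, 3+2+1, 3+3, 5+1}. Among the candidates above, the only group containing elements of all these cycle types is S_6 (6T16); every other candidate lacks at least one of them. Hence G = S_6 (6T16), of order 720.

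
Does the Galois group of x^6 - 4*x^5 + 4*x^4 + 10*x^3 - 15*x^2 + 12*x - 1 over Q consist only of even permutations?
The polynomial is irreducible of degree 6 over Q. Its discriminant is 13191900736 = 114856^2, a perfect square. A Galois group lies in the alternating group exactly when the discriminant is a square in Q, so the Galois group (A_4) is contained in A_6.

Yes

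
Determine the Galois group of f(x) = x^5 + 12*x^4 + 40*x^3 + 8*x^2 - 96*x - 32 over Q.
The polynomial f is an irreducible quintic over Q, so G = Gal(f/Q) is a transitive subgroup of S_5: one of C_5 (5T1, order 5), D_5 (5T2, order 10), F_20 (5T3, order 20), A_5 (5T4, order 60) or S_5 (5T5, order 120). The discriminant of f is 15352201216 = 123904^2, a perfect square, so G is contained in A_5. The transitive groups of degree 5 contained in A_5 are: C_5 (5T1, order 5), D_5 (5T2, order 10), A_5 (5T4, order 60). By Dedekind's theorem, for a prime p not dividing disc(f) the degrees of the irreducible factors of f mod p form the cycle type of an element of G. Factoring f modulo the 14 such primes p <= 53 (skipping 2, 11, which divide the discriminant), each new pattern first appears at: mod 3: f = (x^5 + x^3 + 2x^2 + 1), pattern 5; mod 23: f = (x + 3)(x + 5)(x + 13)(x + 17)(x + 20), pattern 1+1+1+1+1. No other pattern occurs in this range, so the set of observed cycle types is {5, 1+1+1+1+1}. The candidates containing elements of all these cycle types are C_5 (5T1) of order 5, D_5 (5T2) of order 10, A_5 (5T4) of order 60; the others are excluded. The observed types are precisely the cycle types that occur in C_5 (5T1). Each of the other remaining candidates has further cycle types, and by the Chebotarev density theorem the matching factorization patterns would occur for a proportion of primes equal to their share of the group: D_5 (5T2) additionally contains elements of type 2+2+1 (5 of its 10 elements, about 50% of primes); A_5 (5T4) additionally contains elements of type 3+1+1, 2+2+1 (35 of its 60 elements, about 58% of primes). None of the 14 primes tested shows any such pattern (for each of these groups the chance of that is below 10^-4), which rules them out. Hence G = C_5 (5T1), of order 5.

5T1: C_5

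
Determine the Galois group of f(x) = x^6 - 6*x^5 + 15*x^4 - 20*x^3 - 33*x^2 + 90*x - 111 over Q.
The polynomial f is an irreducible sextic over Q, so G = Gal(f/Q) is one of the 16 transitive subgroups 6T1, ..., 6T16 of S_6. The discriminant of f is 450868486864896 = 21233664^2, a perfect square, so G is contained in A_6. The transitive groups of degree 6 contained in A_6 are: A_4 (6T4, order 12), S_4 (6T7, order 24), (C_3 x C_3) : C_4 (6T10, order 36), PSL(2,5) (6T12, order 60), A_6 (6T15, order 360). By Dedekind's theorem, for a prime p not dividing disc(f) the degrees of the irreducible factors of f mod p form the cycle type of an element of G. Factoring f modulo the 33 such primes p <= 149 (skipping 2, 3, which divide the discriminant), each new pattern first appears at: mod 5: f = (x^3 + 4x + 2)(x^3 + 4x^2 + x + 2), pattern 3+3; mod 17: f = (x + 3)(x + 12)(x^2 + 15x + 6)(x^2 + 15x + 12), pattern 2+2+1+1; mod 71: f = (x + 6)(x + 7)(x + 9)(x + 60)(x + 62)(x + 63), pattern 1+1+1+1+1+1. No other pattern occurs in this range, so the set of observed cycle types is {3+3, 2+2+1+1, 1+1+1+1+1+1}. The candidates containing elements of all these cycle types are A_4 (6T4) of order 12, S_4 (6T7) of order 24, (C_3 x C_3) : C_4 (6T10) of order 36, PSL(2,5) (6T12) of order 60, A_6 (6T15) of order 360; the others are excluded. The observed types are precisely the cycle types that occur in A_4 (6T4). Each of the other remaining candidates has further cycle types, and by the Chebotarev density theorem the matching factorization patterns would occur for a proportion of primes equal to their share of the group: S_4 (6T7) additionally contains elements of type 4+2 (6 of its 24 elements, about 25% of primes); (C_3 x C_3) : C_4 (6T10) additionally contains elements of type 4+2, 3+1+1+1 (22 of its 36 elements, about 61% of primes); PSL(2,5) (6T12) additionally contains elements of type 5+1 (24 of its 60 elements, about 40% of primes); A_6 (6T15) additionally contains elements of type 5+1, 4+2, 3+1+1+1 (274 of its 360 elements, about 76% of primes). None of the 33 primes tested shows any such pattern (for each of these groups the chance of that is below 10^-4), which rules them out. Hence G = A_4 (6T4), of order 12.

A_4 (order 12)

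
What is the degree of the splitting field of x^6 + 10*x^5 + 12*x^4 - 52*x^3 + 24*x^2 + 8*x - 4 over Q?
6

The degree of the splitting field over Q equals the order of the Galois group, so first determine the group. The polynomial f is an irreducible sextic over Q, so G = Gal(f/Q) is one of the 16 transitive subgroups 6T1, ..., 6T16 of S_6. The discriminant of f is 518686720000, which is not a perfect square, so G is not contained in A_6. The transitive groups of degree 6 not contained in A_6 are: C_6 (6T1, order 6), S_3 (6T2, order 6), D_6 (6T3, order 12), C_3 x S_3 (6T5, order 18), A_4 x C_2 (6T6, order 24), S_4 (6T8, order 24), S_3 x S_3 (6T9, order 36), S_4 x C_2 (6T11, order 48), (S_3 x S_3) : C_2 (6T13, order 72), PGL(2,5) (6T14, order 120), S_6 (6T16, order 720). By Dedekind's theorem, for a prime p not dividing disc(f) the degrees of the irreducible factors of f mod p form the cycle type of an element of G. Factoring f modulo the 23 such primes p <= 101 (skipping 2, 5, 37, which divide the discriminant), each new pattern first appears at: mod 3: f = (x^3 + 2x + 1)(x^3 + x^2 + x + 2), pattern 3+3; mod 13: f = (x^2 + 6x + 7)(x^2 + 7x + 11)(x^2 + 10x + 4), pattern 2+2+2; mod 67: f = (x + 1)(x + 11)(x + 37)(x + 44)(x + 53)(x + 65), pattern 1+1+1+1+1+1. No other pattern occurs in this range, so the set of observed cycle types is {3+3, 2+2+2, 1+1+1+1+1+1}. The candidates containing elements of all these cycle types are C_6 (6T1) of order 6, S_3 (6T2) of order 6, D_6 (6T3) of order 12, C_3 x S_3 (6T5) of order 18, A_4 x C_2 (6T6) of order 24, S_4 (6T8) of order 24, S_3 x S_3 (6T9) of order 36, S_4 x C_2 (6T11) of order 48, (S_3 x S_3) : C_2 (6T13) of order 72, PGL(2,5) (6T14) of order 120, S_6 (6T16) of order 720; the others are excluded. The observed types are precisely the cycle types that occur in S_3 (6T2). Each of the other remaining candidates has further cycle types, and by the Chebotarev density theorem the matching factorization patterns would occur for a proportion of primes equal to their share of the group: C_6 (6T1) additionally contains elements of type 6 (2 of its 6 elements, about 33% of primes); D_6 (6T3) additionally contains elements of type 6, 2+2+1+1 (5 of its 12 elements, about 42% of primes); C_3 x S_3 (6T5) additionally contains elements of type 6, 3+1+1+1 (10 of its 18 elements, about 56% of primes); A_4 x C_2 (6T6) additionally contains elements of type 6, 2+2+1+1, 2+1+1+1+1 (14 of its 24 elements, about 58% of primes); S_4 (6T8) additionally contains elements of type 4+1+1, 2+2+1+1 (9 of its 24 elements, about 38% of primes); S_3 x S_3 (6T9) additionally contains elements of type 6, 3+1+1+1, 2+2+1+1 (25 of its 36 elements, about 69% of primes); S_4 x C_2 (6T11) additionally contains elements of type 6, 4+2, 4+1+1, 2+2+1+1, 2+1+1+1+1 (32 of its 48 elements, about 67% of primes); (S_3 x S_3) : C_2 (6T13) additionally contains elements of type 6, 4+2, 3+2+1, 3+1+1+1, 2+2+1+1, 2+1+1+1+1 (61 of its 72 elements, about 85% of primes); PGL(2,5) (6T14) additionally contains elements of type 6, 5+1, 4+1+1, 2+2+1+1 (89 of its 120 elements, about 74% of primes); S_6 (6T16) additionally contains elements of type 6, 5+1, 4+2, 4+1+1, 3+2+1, 3+1+1+1, 2+2+1+1, 2+1+1+1+1 (664 of its 720 elements, about 92% of primes). None of the 23 primes tested shows any such pattern (for each of these groups the chance of that is below 10^-4), which rules them out. Hence G = S_3 (6T2), of order 6. The Galois group S_3 (6T2) has order 6, so the splitting field has degree 6 over Q.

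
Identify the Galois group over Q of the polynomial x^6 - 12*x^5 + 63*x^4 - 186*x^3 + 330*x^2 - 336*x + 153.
The polynomial f is an irreducible sextic over Q, so G = Gal(f/Q) is one of the 16 transitive subgroups 6T1, ..., 6T16 of S_6. The discriminant of f is -16003008, which is not a perfect square, so G is not contained in A_6. The transitive groups of degree 6 not contained in A_6 are: C_6 (6T1, order 6), S_3 (6T2, order 6), D_6 (6T3, order 12), C_3 x S_3 (6T5, order 18), A_4 x C_2 (6T6, order 24), S_4 (6T8, order 24), S_3 x S_3 (6T9, order 36), S_4 x C_2 (6T11, order 48), (S_3 x S_3) : C_2 (6T13, order 72), PGL(2,5) (6T14, order 120), S_6 (6T16, order 720). By Dedekind's theorem, for a prime p not dividing disc(f) the degrees of the irreducible factors of f mod p form the cycle type of an element of G. Factoring f modulo the 21 such primes p <= 89 (skipping 2, 3, 7, which divide the discriminant), each new pattern first appears at: mod 5: f = (x^6 + 3x^5 + 3x^4 + 4x^3 + 4x + 3), pattern 6; mod 11: f = (x + 7)(x^5 + 3x^4 + 9x^3 + 4x^2 + 5x + 3), pattern 5+1; mod 13: f = (x + 3)(x + 12)(x^4 + 12x^3 + 3x^2 + 1), pattern 4+1+1; mod 23: f = (x + 1)(x + 5)(x^2 + x + 19)(x^2 + 4x + 5), pattern 2+2+1+1; mod 43: f = (x^3 + 13x^2 + x + 3)(x^3 + 18x^2 + 8), pattern 3+3; mod 61: f = (x^2 + 28x + 34)(x^2 + 39x + 52)(x^2 + 43x + 30), pattern 2+2+2. No other pattern occurs in this range, so the set of observed cycle types is {6, 5+1, 4+1+1, 2+2+1+1, 3+3, 2+2+2}. The candidates containing elements of all these cycle types are PGL(2,5) (6T14) of order 120, S_6 (6T16) of order 720; the others are excluded. The observed types are precisely the cycle types that occur in PGL(2,5) (6T14) (apart from the identity). Each of the other remaining candidates has further cycle types, and by the Chebotarev density theorem the matching factorization patterns would occur for a proportion of primes equal to their share of the group: S_6 (6T16) additionally contains elements of type 4+2, 3+2+1, 3+1+1+1, 2+1+1+1+1 (265 of its 720 elements, about 37% of primes). None of the 21 primes tested shows any such pattern (for each of these groups the chance of that is below 10^-4), which rules them out. Hence G = PGL(2,5) (6T14), of order 120.

6T14: PGL(2,5)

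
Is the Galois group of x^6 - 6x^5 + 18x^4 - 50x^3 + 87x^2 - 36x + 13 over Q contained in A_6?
No

The polynomial is irreducible of degree 6 over Q. Its discriminant is -28010528989632, which is not a perfect square. A Galois group lies in the alternating group exactly when the discriminant is a square in Q, so the Galois group (PGL(2,5)) is not contained in A_6.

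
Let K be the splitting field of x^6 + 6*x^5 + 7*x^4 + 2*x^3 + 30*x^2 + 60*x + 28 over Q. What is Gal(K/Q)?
S_4 x C_2 (order 48)

The polynomial f is an irreducible sextic over Q, so G = Gal(f/Q) is one of the 16 transitive subgroups 6T1, ..., 6T16 of S_6. The discriminant of f is -45161350144, which is not a perfect square, so G is not contained in A_6. The transitive groups of degree 6 not contained in A_6 are: C_6 (6T1, order 6), S_3 (6T2, order 6), D_6 (6T3, order 12), C_3 x S_3 (6T5, order 18), A_4 x C_2 (6T6, order 24), S_4 (6T8, order 24), S_3 x S_3 (6T9, order 36), S_4 x C_2 (6T11, order 48), (S_3 x S_3) : C_2 (6T13, order 72), PGL(2,5) (6T14, order 120), S_6 (6T16, order 720). By Dedekind's theorem, for a prime p not dividing disc(f) the degrees of the irreducible factors of f mod p form the cycle type of an element of G. Factoring f modulo the 66 such primes p <= 347 (skipping 2, 29, 229, which divide the discriminant), each new pattern first appears at: mod 3: f = (x^6 + x^4 + 2x^3 + 1), pattern 6; mod 5: f = (x^3 + 3x + 3)(x^3 + x^2 + 4x + 1), pattern 3+3; mod 7: f = (x)(x + 3)(x^4 + 3x^3 + 5x^2 + x + 6), pattern 4+1+1; mod 13: f = (x^2 + 5x + 8)(x^4 + x^3 + 7x^2 + 11x + 10), pattern 4+2; mod 23: f = (x^2 + x + 18)(x^2 + 9x + 7)(x^2 + 19x + 13), pattern 2+2+2; mod 37: f = (x + 13)(x + 21)(x^2 + 18x + 36)(x^2 + 28x + 35), pattern 2+2+1+1; mod 193: f = (x + 31)(x + 43)(x + 51)(x + 53)(x + 58)(x + 156), pattern 1+1+1+1+1+1; mod 347: f = (x + 7)(x + 13)(x + 51)(x + 96)(x^2 + 186x + 229), pattern 2+1+1+1+1. No other pattern occurs in this range, so the set of observed cycle types is {6, 3+3, 4+1+1, 4+2, 2+2+2, 2+2+1+1, 1+1+1+1+1+1, 2+1+1+1+1}. The candidates containing elements of all these cycle types are S_4 x C_2 (6T11) of order 48, S_6 (6T16) of order 720; the others are excluded. The observed types are precisely the cycle types that occur in S_4 x C_2 (6T11). Each of the other remaining candidates has further cycle types, and by the Chebotarev density theorem the matching factorization patterns would occur for a proportion of primes equal to their share of the group: S_6 (6T16) additionally contains elements of type 5+1, 3+2+1, 3+1+1+1 (304 of its 720 elements, about 42% of primes). None of the 66 primes tested shows any such pattern (for each of these groups the chance of that is below 10^-4), which rules them out. Hence G = S_4 x C_2 (6T11), of order 48.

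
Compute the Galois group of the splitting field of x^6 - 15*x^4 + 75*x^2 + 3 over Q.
S_3

The polynomial f is an irreducible sextic over Q, so G = Gal(f/Q) is one of the 16 transitive subgroups 6T1, ..., 6T16 of S_6. The discriminant of f is -37572373905408, which is not a perfect square, so G is not contained in A_6. The transitive groups of degree 6 not contained in A_6 are: C_6 (6T1, order 6), S_3 (6T2, order 6), D_6 (6T3, order 12), C_3 x S_3 (6T5, order 18), A_4 x C_2 (6T6, order 24), S_4 (6T8, order 24), S_3 x S_3 (6T9, order 36), S_4 x C_2 (6T11, order 48), (S_3 x S_3) : C_2 (6T13, order 72), PGL(2,5) (6T14, order 120), S_6 (6T16, order 720). By Dedekind's theorem, for a prime p not dividing disc(f) the degrees of the irreducible factors of f mod p form the cycle type of an element of G. Factoring f modulo the 23 such primes p <= 97 (skipping 2, 3, which divide the discriminant), each new pattern first appears at: mod 5: f = (x^2 + 2)(x^2 + x + 2)(x^2 + 4x + 2), pattern 2+2+2; mod 7: f = (x^3 + 2x^2 + 5x + 5)(x^3 + 5x^2 + 5x + 2), pattern 3+3; mod 31: f = (x + 7)(x + 12)(x + 15)(x + 16)(x + 19)(x + 24), pattern 1+1+1+1+1+1. No other pattern occurs in this range, so the set of observed cycle types is {2+2+2, 3+3, 1+1+1+1+1+1}. The candidates containing elements of all these cycle types are C_6 (6T1) of order 6, S_3 (6T2) of order 6, D_6 (6T3) of order 12, C_3 x S_3 (6T5) of order 18, A_4 x C_2 (6T6) of order 24, S_4 (6T8) of order 24, S_3 x S_3 (6T9) of order 36, S_4 x C_2 (6T11) of order 48, (S_3 x S_3) : C_2 (6T13) of order 72, PGL(2,5) (6T14) of order 120, S_6 (6T16) of order 720; the others are excluded. The observed types are precisely the cycle types that occur in S_3 (6T2). Each of the other remaining candidates has further cycle types, and by the Chebotarev density theorem the matching factorization patterns would occur for a proportion of primes equal to their share of the group: C_6 (6T1) additionally contains elements of type 6 (2 of its 6 elements, about 33% of primes); D_6 (6T3) additionally contains elements of type 6, 2+2+1+1 (5 of its 12 elements, about 42% of primes); C_3 x S_3 (6T5) additionally contains elements of type 6, 3+1+1+1 (10 of its 18 elements, about 56% of primes); A_4 x C_2 (6T6) additionally contains elements of type 6, 2+2+1+1, 2+1+1+1+1 (14 of its 24 elements, about 58% of primes); S_4 (6T8) additionally contains elements of type 4+1+1, 2+2+1+1 (9 of its 24 elements, about 38% of primes); S_3 x S_3 (6T9) additionally contains elements of type 6, 3+1+1+1, 2+2+1+1 (25 of its 36 elements, about 69% of primes); S_4 x C_2 (6T11) additionally contains elements of type 6, 4+2, 4+1+1, 2+2+1+1, 2+1+1+1+1 (32 of its 48 elements, about 67% of primes); (S_3 x S_3) : C_2 (6T13) additionally contains elements of type 6, 4+2, 3+2+1, 3+1+1+1, 2+2+1+1, 2+1+1+1+1 (61 of its 72 elements, about 85% of primes); PGL(2,5) (6T14) additionally contains elements of type 6, 5+1, 4+1+1, 2+2+1+1 (89 of its 120 elements, about 74% of primes); S_6 (6T16) additionally contains elements of type 6, 5+1, 4+2, 4+1+1, 3+2+1, 3+1+1+1, 2+2+1+1, 2+1+1+1+1 (664 of its 720 elements, about 92% of primes). None of the 23 primes tested shows any such pattern (for each of these groups the chance of that is below 10^-4), which rules them out. Hence G = S_3 (6T2), of order 6.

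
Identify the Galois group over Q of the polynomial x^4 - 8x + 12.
The polynomial is an irreducible quartic over Q and its discriminant is 331776 = 576^2, a perfect square, so the Galois group is contained in A_4. The resolvent cubic y^3 - 48*y - 64 is irreducible over Q. An irreducible resolvent with square discriminant gives A_4.

4T4: A_4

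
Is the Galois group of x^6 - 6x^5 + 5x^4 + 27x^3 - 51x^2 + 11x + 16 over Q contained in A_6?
Yes

The polynomial is irreducible of degree 6 over Q. Its discriminant is 30991489 = 5567^2, a perfect square. A Galois group lies in the alternating group exactly when the discriminant is a square in Q, so the Galois group (PSL(2,5)) is contained in A_6.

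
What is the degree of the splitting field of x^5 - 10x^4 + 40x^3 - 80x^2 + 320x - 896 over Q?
20

The degree of the splitting field over Q equals the order of the Galois group, so first determine the group. The polynomial f is an irreducible quintic over Q, so G = Gal(f/Q) is a transitive subgroup of S_5: one of C_5 (5T1, order 5), D_5 (5T2, order 10), F_20 (5T3, order 20), A_5 (5T4, order 60) or S_5 (5T5, order 120). The discriminant of f is 271790899200000, which is not a perfect square, so G is not contained in A_5. The transitive groups of degree 5 not contained in A_5 are: F_20 (5T3, order 20), S_5 (5T5, order 120). By Dedekind's theorem, for a prime p not dividing disc(f) the degrees of the irreducible factors of f mod p form the cycle type of an element of G. Factoring f modulo the 18 such primes p <= 73 (skipping 2, 3, 5, which divide the discriminant), each new pattern first appears at: mod 7: f = (x)(x^4 + 4x^3 + 5x^2 + 4x + 5), pattern 4+1; mod 11: f = (x + 8)(x^2 + x + 8)(x^2 + 3x + 8), pattern 2+2+1; mod 19: f = (x^5 + 9x^4 + 2x^3 + 15x^2 + 16x + 16), pattern 5. No other pattern occurs in this range, so the set of observed cycle types is {4+1, 2+2+1, 5}. The candidates containing elements of all these cycle types are F_20 (5T3) of order 20, S_5 (5T5) of order 120; the others are excluded. The observed types are precisely the cycle types that occur in F_20 (5T3) (apart from the identity). Each of the other remaining candidates has further cycle types, and by the Chebotarev density theorem the matching factorization patterns would occur for a proportion of primes equal to their share of the group: S_5 (5T5) additionally contains elements of type 3+2, 3+1+1, 2+1+1+1 (50 of its 120 elements, about 42% of primes). None of the 18 primes tested shows any such pattern (for each of these groups the chance of that is below 10^-4), which rules them out. Hence G = F_20 (5T3), of order 20. The Galois group F_20 (5T3) has order 20, so the splitting field has degree 20 over Q.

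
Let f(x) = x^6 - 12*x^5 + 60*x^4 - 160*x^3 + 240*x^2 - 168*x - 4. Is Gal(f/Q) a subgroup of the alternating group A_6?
The polynomial is irreducible of degree 6 over Q. Its discriminant is 746496000000 = 864000^2, a perfect square. A Galois group lies in the alternating group exactly when the discriminant is a square in Q, so the Galois group (A_6) is contained in A_6.

Yes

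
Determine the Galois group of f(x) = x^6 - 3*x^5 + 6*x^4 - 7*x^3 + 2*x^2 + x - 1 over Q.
6T8: S_4

The polynomial f is an irreducible sextic over Q, so G = Gal(f/Q) is one of the 16 transitive subgroups 6T1, ..., 6T16 of S_6. The discriminant of f is 810448, which is not a perfect square, so G is not contained in A_6. The transitive groups of degree 6 not contained in A_6 are: C_6 (6T1, order 6), S_3 (6T2, order 6), D_6 (6T3, order 12), C_3 x S_3 (6T5, order 18), A_4 x C_2 (6T6, order 24), S_4 (6T8, order 24), S_3 x S_3 (6T9, order 36), S_4 x C_2 (6T11, order 48), (S_3 x S_3) : C_2 (6T13, order 72), PGL(2,5) (6T14, order 120), S_6 (6T16, order 720). By Dedekind's theorem, for a prime p not dividing disc(f) the degrees of the irreducible factors of f mod p form the cycle type of an element of G. Factoring f modulo the 22 such primes p <= 89 (skipping 2, 37, which divide the discriminant), each new pattern first appears at: mod 3: f = (x^3 + x^2 + x + 2)(x^3 + 2x^2 + 1), pattern 3+3; mod 5: f = (x^2 + 3)(x^2 + 3x + 4)(x^2 + 4x + 2), pattern 2+2+2; mod 17: f = (x + 1)(x + 15)(x^4 + 15x^3 + 6x^2 + 12x + 9), pattern 4+1+1; mod 67: f = (x + 4)(x + 62)(x^2 + 66x + 40)(x^2 + 66x + 50), pattern 2+2+1+1. No other pattern occurs in this range, so the set of observed cycle types is {3+3, 2+2+2, 4+1+1, 2+2+1+1}. The candidates containing elements of all these cycle types are S_4 (6T8) of order 24, S_4 x C_2 (6T11) of order 48, PGL(2,5) (6T14) of order 120, S_6 (6T16) of order 720; the others are excluded. The observed types are precisely the cycle types that occur in S_4 (6T8) (apart from the identity). Each of the other remaining candidates has further cycle types, and by the Chebotarev density theorem the matching factorization patterns would occur for a proportion of primes equal to their share of the group: S_4 x C_2 (6T11) additionally contains elements of type 6, 4+2, 2+1+1+1+1 (17 of its 48 elements, about 35% of primes); PGL(2,5) (6T14) additionally contains elements of type 6, 5+1 (44 of its 120 elements, about 37% of primes); S_6 (6T16) additionally contains elements of type 6, 5+1, 4+2, 3+2+1, 3+1+1+1, 2+1+1+1+1 (529 of its 720 elements, about 73% of primes). None of the 22 primes tested shows any such pattern (for each of these groups the chance of that is below 10^-4), which rules them out. Hence G = S_4 (6T8), of order 24.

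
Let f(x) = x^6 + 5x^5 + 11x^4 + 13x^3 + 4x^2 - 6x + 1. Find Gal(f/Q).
(C_3 x C_3) : C_4, the transitive group 6T10 of order 36

The polynomial f is an irreducible sextic over Q, so G = Gal(f/Q) is one of the 16 transitive subgroups 6T1, ..., 6T16 of S_6. The discriminant of f is 525625 = 725^2, a perfect square, so G is contained in A_6. The transitive groups of degree 6 contained in A_6 are: A_4 (6T4, order 12), S_4 (6T7, order 24), (C_3 x C_3) : C_4 (6T10, order 36), PSL(2,5) (6T12, order 60), A_6 (6T15, order 360). By Dedekind's theorem, for a prime p not dividing disc(f) the degrees of the irreducible factors of f mod p form the cycle type of an element of G. Factoring f modulo the 19 such primes p <= 73 (skipping 5, 29, which divide the discriminant), each new pattern first appears at: mod 2: f = (x^2 + x + 1)(x^4 + x + 1), pattern 4+2; mod 11: f = (x^3 + 6x^2 + 3x + 10)(x^3 + 10x^2 + 3x + 10), pattern 3+3; mod 19: f = (x + 8)(x + 9)(x^2 + 9x + 7)(x^2 + 17x + 2), pattern 2+2+1+1; mod 61: f = (x + 20)(x + 27)(x + 34)(x^3 + 46x^2 + 3x + 60), pattern 3+1+1+1. No other pattern occurs in this range, so the set of observed cycle types is {4+2, 3+3, 2+2+1+1, 3+1+1+1}. The candidates containing elements of all these cycle types are (C_3 x C_3) : C_4 (6T10) of order 36, A_6 (6T15) of order 360; the others are excluded. The observed types are precisely the cycle types that occur in (C_3 x C_3) : C_4 (6T10) (apart from the identity). Each of the other remaining candidates has further cycle types, and by the Chebotarev density theorem the matching factorization patterns would occur for a proportion of primes equal to their share of the group: A_6 (6T15) additionally contains elements of type 5+1 (144 of its 360 elements, about 40% of primes). None of the 19 primes tested shows any such pattern (for each of these groups the chance of that is below 10^-4), which rules them out. Hence G = (C_3 x C_3) : C_4 (6T10), of order 36.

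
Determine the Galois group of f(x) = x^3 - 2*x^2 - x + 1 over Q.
The polynomial is an irreducible cubic over Q and its discriminant is 49 = 7^2, a perfect square. For an irreducible cubic, a square discriminant forces the Galois group to be A_3, the cyclic group of order 3.

C_3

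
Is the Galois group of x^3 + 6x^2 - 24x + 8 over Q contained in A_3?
The polynomial is irreducible of degree 3 over Q. Its discriminant is 46656 = 216^2, a perfect square. A Galois group lies in the alternating group exactly when the discriminant is a square in Q, so the Galois group (C_3) is contained in A_3.

Yes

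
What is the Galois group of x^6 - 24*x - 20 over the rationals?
A_6 (order 360)

The polynomial f is an irreducible sextic over Q, so G = Gal(f/Q) is one of the 16 transitive subgroups 6T1, ..., 6T16 of S_6. The discriminant of f is 746496000000 = 864000^2, a perfect square, so G is contained in A_6. The transitive groups of degree 6 contained in A_6 are: A_4 (6T4, order 12), S_4 (6T7, order 24), (C_3 x C_3) : C_4 (6T10, order 36), PSL(2,5) (6T12, order 60), A_6 (6T15, order 360). By Dedekind's theorem, for a prime p not dividing disc(f) the degrees of the irreducible factors of f mod p form the cycle type of an element of G. Factoring f modulo the 6 such primes p <= 23 (skipping 2, 3, 5, which divide the discriminant), each new pattern first appears at: mod 7: f = (x + 4)(x^5 + 3x^4 + 2x^3 + 6x^2 + 4x + 2), pattern 5+1; mod 23: f = (x + 2)(x + 11)(x + 16)(x^3 + 17x^2 + 13x + 7), pattern 3+1+1+1. No other pattern occurs in this range, so the set of observed cycle types is {5+1, 3+1+1+1}. Among the candidates above, the only group containing elements of all these cycle types is A_6 (6T15) — each of A_4 (6T4), S_4 (6T7), (C_3 x C_3) : C_4 (6T10), PSL(2,5) (6T12) lacks at least one of them. Hence G = A_6 (6T15), of order 360.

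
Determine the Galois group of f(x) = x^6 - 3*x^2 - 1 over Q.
A_4 (order 12)

The polynomial f is an irreducible sextic over Q, so G = Gal(f/Q) is one of the 16 transitive subgroups 6T1, ..., 6T16 of S_6. The discriminant of f is 419904 = 648^2, a perfect square, so G is contained in A_6. The transitive groups of degree 6 contained in A_6 are: A_4 (6T4, order 12), S_4 (6T7, order 24), (C_3 x C_3) : C_4 (6T10, order 36), PSL(2,5) (6T12, order 60), A_6 (6T15, order 360). By Dedekind's theorem, for a prime p not dividing disc(f) the degrees of the irreducible factors of f mod p form the cycle type of an element of G. Factoring f modulo the 33 such primes p <= 149 (skipping 2, 3, which divide the discriminant), each new pattern first appears at: mod 5: f = (x^3 + x^2 + 3x + 1)(x^3 + 4x^2 + 3x + 4), pattern 3+3; mod 17: f = (x + 2)(x + 15)(x^2 + 7)(x^2 + 14), pattern 2+2+1+1; mod 71: f = (x + 4)(x + 5)(x + 32)(x + 39)(x + 66)(x + 67), pattern 1+1+1+1+1+1. No other pattern occurs in this range, so the set of observed cycle types is {3+3, 2+2+1+1, 1+1+1+1+1+1}. The candidates containing elements of all these cycle types are A_4 (6T4) of order 12, S_4 (6T7) of order 24, (C_3 x C_3) : C_4 (6T10) of order 36, PSL(2,5) (6T12) of order 60, A_6 (6T15) of order 360; the others are excluded. The observed types are precisely the cycle types that occur in A_4 (6T4). Each of the other remaining candidates has further cycle types, and by the Chebotarev density theorem the matching factorization patterns would occur for a proportion of primes equal to their share of the group: S_4 (6T7) additionally contains elements of type 4+2 (6 of its 24 elements, about 25% of primes); (C_3 x C_3) : C_4 (6T10) additionally contains elements of type 4+2, 3+1+1+1 (22 of its 36 elements, about 61% of primes); PSL(2,5) (6T12) additionally contains elements of type 5+1 (24 of its 60 elements, about 40% of primes); A_6 (6T15) additionally contains elements of type 5+1, 4+2, 3+1+1+1 (274 of its 360 elements, about 76% of primes). None of the 33 primes tested shows any such pattern (for each of these groups the chance of that is below 10^-4), which rules them out. Hence G = A_4 (6T4), of order 12.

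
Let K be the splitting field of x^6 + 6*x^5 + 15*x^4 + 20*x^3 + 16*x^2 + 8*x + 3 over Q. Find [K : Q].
48

The degree of the splitting field over Q equals the order of the Galois group, so first determine the group. The polynomial f is an irreducible sextic over Q, so G = Gal(f/Q) is one of the 16 transitive subgroups 6T1, ..., 6T16 of S_6. The discriminant of f is -61504, which is not a perfect square, so G is not contained in A_6. The transitive groups of degree 6 not contained in A_6 are: C_6 (6T1, order 6), S_3 (6T2, order 6), D_6 (6T3, order 12), C_3 x S_3 (6T5, order 18), A_4 x C_2 (6T6, order 24), S_4 (6T8, order 24), S_3 x S_3 (6T9, order 36), S_4 x C_2 (6T11, order 48), (S_3 x S_3) : C_2 (6T13, order 72), PGL(2,5) (6T14, order 120), S_6 (6T16, order 720). By Dedekind's theorem, for a prime p not dividing disc(f) the degrees of the irreducible factors of f mod p form the cycle type of an element of G. Factoring f modulo the 17 such primes p <= 67 (skipping 2, 31, which divide the discriminant), each new pattern first appears at: mod 3: f = (x)(x + 2)(x^4 + x^3 + x^2 + 1), pattern 4+1+1; mod 5: f = (x^3 + 4x + 2)(x^3 + x^2 + x + 4), pattern 3+3; mod 7: f = (x^6 + 6x^5 + x^4 + 6x^3 + 2x^2 + x + 3), pattern 6; mod 11: f = (x^2 + x + 7)(x^2 + 2x + 10)(x^2 + 3x + 9), pattern 2+2+2; mod 13: f = (x^2 + 2x + 7)(x^4 + 4x^3 + 5x + 6), pattern 4+2; mod 37: f = (x + 6)(x + 33)(x^2 + 11x + 26)(x^2 + 30x + 8), pattern 2+2+1+1; mod 47: f = (x + 6)(x + 10)(x + 39)(x + 43)(x^2 + 2x + 13), pattern 2+1+1+1+1. No other pattern occurs in this range, so the set of observed cycle types is {4+1+1, 3+3, 6, 2+2+2, 4+2, 2+2+1+1, 2+1+1+1+1}. The candidates containing elements of all these cycle types are S_4 x C_2 (6T11) of order 48, S_6 (6T16) of order 720; the others are excluded. The observed types are precisely the cycle types that occur in S_4 x C_2 (6T11) (apart from the identity). Each of the other remaining candidates has further cycle types, and by the Chebotarev density theorem the matching factorization patterns would occur for a proportion of primes equal to their share of the group: S_6 (6T16) additionally contains elements of type 5+1, 3+2+1, 3+1+1+1 (304 of its 720 elements, about 42% of primes). None of the 17 primes tested shows any such pattern (for each of these groups the chance of that is below 10^-4), which rules them out. Hence G = S_4 x C_2 (6T11), of order 48. The Galois group S_4 x C_2 (6T11) has order 48, so the splitting field has degree 48 over Q.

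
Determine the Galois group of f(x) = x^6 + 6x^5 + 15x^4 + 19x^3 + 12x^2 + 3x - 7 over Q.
The polynomial f is an irreducible sextic over Q, so G = Gal(f/Q) is one of the 16 transitive subgroups 6T1, ..., 6T16 of S_6. The discriminant of f is 871199469, which is not a perfect square, so G is not contained in A_6. The transitive groups of degree 6 not contained in A_6 are: C_6 (6T1, order 6), S_3 (6T2, order 6), D_6 (6T3, order 12), C_3 x S_3 (6T5, order 18), A_4 x C_2 (6T6, order 24), S_4 (6T8, order 24), S_3 x S_3 (6T9, order 36), S_4 x C_2 (6T11, order 48), (S_3 x S_3) : C_2 (6T13, order 72), PGL(2,5) (6T14, order 120), S_6 (6T16, order 720). By Dedekind's theorem, for a prime p not dividing disc(f) the degrees of the irreducible factors of f mod p form the cycle type of an element of G. Factoring f modulo the 16 such primes p <= 67 (skipping 3, 7, 29, which divide the discriminant), each new pattern first appears at: mod 2: f = (x^6 + x^4 + x^3 + x + 1), pattern 6; mod 5: f = (x + 2)(x + 3)(x^2 + 3)(x^2 + x + 1), pattern 2+2+1+1; mod 13: f = (x + 3)(x + 6)(x + 7)(x^3 + 3x^2 + 3x + 5), pattern 3+1+1+1; mod 19: f = (x^2 + 12x + 7)(x^2 + 15x + 8)(x^2 + 17x + 7), pattern 2+2+2; mod 67: f = (x^3 + 3x^2 + 3x + 19)(x^3 + 3x^2 + 3x + 49), pattern 3+3. No other pattern occurs in this range, so the set of observed cycle types is {6, 2+2+1+1, 3+1+1+1, 2+2+2, 3+3}. The candidates containing elements of all these cycle types are S_3 x S_3 (6T9) of order 36, (S_3 x S_3) : C_2 (6T13) of order 72, S_6 (6T16) of order 720; the others are excluded. The observed types are precisely the cycle types that occur in S_3 x S_3 (6T9) (apart from the identity). Each of the other remaining candidates has further cycle types, and by the Chebotarev density theorem the matching factorization patterns would occur for a proportion of primes equal to their share of the group: (S_3 x S_3) : C_2 (6T13) additionally contains elements of type 4+2, 3+2+1, 2+1+1+1+1 (36 of its 72 elements, about 50% of primes); S_6 (6T16) additionally contains elements of type 5+1, 4+2, 4+1+1, 3+2+1, 2+1+1+1+1 (459 of its 720 elements, about 64% of primes). None of the 16 primes tested shows any such pattern (for each of these groups the chance of that is below 10^-4), which rules them out. Hence G = S_3 x S_3 (6T9), of order 36.

S_3 x S_3 (order 36)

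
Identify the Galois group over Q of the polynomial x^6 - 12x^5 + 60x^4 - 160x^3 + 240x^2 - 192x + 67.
The polynomial f is an irreducible sextic over Q, so G = Gal(f/Q) is one of the 16 transitive subgroups 6T1, ..., 6T16 of S_6. The discriminant of f is -11337408, which is not a perfect square, so G is not contained in A_6. The transitive groups of degree 6 not contained in A_6 are: C_6 (6T1, order 6), S_3 (6T2, order 6), D_6 (6T3, order 12), C_3 x S_3 (6T5, order 18), A_4 x C_2 (6T6, order 24), S_4 (6T8, order 24), S_3 x S_3 (6T9, order 36), S_4 x C_2 (6T11, order 48), (S_3 x S_3) : C_2 (6T13, order 72), PGL(2,5) (6T14, order 120), S_6 (6T16, order 720). By Dedekind's theorem, for a prime p not dividing disc(f) the degrees of the irreducible factors of f mod p form the cycle type of an element of G. Factoring f modulo the 23 such primes p <= 97 (skipping 2, 3, which divide the discriminant), each new pattern first appears at: mod 5: f = (x^2 + 3)(x^2 + x + 1)(x^2 + 2x + 4), pattern 2+2+2; mod 7: f = (x^3 + x^2 + 5x + 1)(x^3 + x^2 + 5x + 4), pattern 3+3; mod 61: f = (x + 1)(x + 17)(x + 20)(x + 37)(x + 40)(x + 56), pattern 1+1+1+1+1+1. No other pattern occurs in this range, so the set of observed cycle types is {2+2+2, 3+3, 1+1+1+1+1+1}. The candidates containing elements of all these cycle types are C_6 (6T1) of order 6, S_3 (6T2) of order 6, D_6 (6T3) of order 12, C_3 x S_3 (6T5) of order 18, A_4 x C_2 (6T6) of order 24, S_4 (6T8) of order 24, S_3 x S_3 (6T9) of order 36, S_4 x C_2 (6T11) of order 48, (S_3 x S_3) : C_2 (6T13) of order 72, PGL(2,5) (6T14) of order 120, S_6 (6T16) of order 720; the others are excluded. The observed types are precisely the cycle types that occur in S_3 (6T2). Each of the other remaining candidates has further cycle types, and by the Chebotarev density theorem the matching factorization patterns would occur for a proportion of primes equal to their share of the group: C_6 (6T1) additionally contains elements of type 6 (2 of its 6 elements, about 33% of primes); D_6 (6T3) additionally contains elements of type 6, 2+2+1+1 (5 of its 12 elements, about 42% of primes); C_3 x S_3 (6T5) additionally contains elements of type 6, 3+1+1+1 (10 of its 18 elements, about 56% of primes); A_4 x C_2 (6T6) additionally contains elements of type 6, 2+2+1+1, 2+1+1+1+1 (14 of its 24 elements, about 58% of primes); S_4 (6T8) additionally contains elements of type 4+1+1, 2+2+1+1 (9 of its 24 elements, about 38% of primes); S_3 x S_3 (6T9) additionally contains elements of type 6, 3+1+1+1, 2+2+1+1 (25 of its 36 elements, about 69% of primes); S_4 x C_2 (6T11) additionally contains elements of type 6, 4+2, 4+1+1, 2+2+1+1, 2+1+1+1+1 (32 of its 48 elements, about 67% of primes); (S_3 x S_3) : C_2 (6T13) additionally contains elements of type 6, 4+2, 3+2+1, 3+1+1+1, 2+2+1+1, 2+1+1+1+1 (61 of its 72 elements, about 85% of primes); PGL(2,5) (6T14) additionally contains elements of type 6, 5+1, 4+1+1, 2+2+1+1 (89 of its 120 elements, about 74% of primes); S_6 (6T16) additionally contains elements of type 6, 5+1, 4+2, 4+1+1, 3+2+1, 3+1+1+1, 2+2+1+1, 2+1+1+1+1 (664 of its 720 elements, about 92% of primes). None of the 23 primes tested shows any such pattern (for each of these groups the chance of that is below 10^-4), which rules them out. Hence G = S_3 (6T2), of order 6.

S_3, S_3 acting on 6 points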